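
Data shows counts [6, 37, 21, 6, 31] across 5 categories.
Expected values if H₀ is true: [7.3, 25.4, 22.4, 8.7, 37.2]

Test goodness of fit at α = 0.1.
Chi-square goodness of fit test:
H₀: observed counts match expected distribution
H₁: observed counts differ from expected distribution
df = k - 1 = 4
χ² = Σ(O - E)²/E
   = (6 - 7.3)²/7.3 + (37 - 25.4)²/25.4 + (21 - 22.4)²/22.4 + (6 - 8.7)²/8.7 + (31 - 37.2)²/37.2
   = 0.232 + 5.298 + 0.087 + 0.838 + 1.033
   = 7.49
p-value = 0.1122

Since p-value > α = 0.1, we fail to reject H₀.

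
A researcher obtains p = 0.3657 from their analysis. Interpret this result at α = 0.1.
Since p = 0.3657 > α = 0.1, fail to reject H₀.
There is insufficient evidence to reject the null hypothesis; the result is not statistically significant at the 0.1 level.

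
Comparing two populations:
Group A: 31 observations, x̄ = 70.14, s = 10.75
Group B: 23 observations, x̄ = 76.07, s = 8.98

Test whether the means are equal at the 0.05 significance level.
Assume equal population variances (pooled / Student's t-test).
Student's two-sample t-test (equal variances):
H₀: μ₁ = μ₂
H₁: μ₁ ≠ μ₂
df = n₁ + n₂ - 2 = 52
Pooled variance s_p² = [(n₁-1)s₁² + (n₂-1)s₂²] / (n₁ + n₂ - 2) = [(30)(10.75²) + (22)(8.98²)] / 52 = 100.7878
SE = √(s_p²(1/n₁ + 1/n₂)) = √(100.7878 × (1/31 + 1/23)) = 2.7628
t = (x̄₁ - x̄₂) / SE = (70.14 - 76.07) / 2.7628 = -5.93 / 2.7628 = -2.146
p-value = 0.0365

Since p-value < α = 0.05, we reject H₀.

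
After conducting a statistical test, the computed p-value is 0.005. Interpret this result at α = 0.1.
Since p = 0.005 < α = 0.1, reject H₀.
There is sufficient evidence to reject the null hypothesis; the result is statistically significant at the 0.1 level.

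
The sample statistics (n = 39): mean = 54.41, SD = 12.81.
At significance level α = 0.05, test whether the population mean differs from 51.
One-sample t-test:
H₀: μ = 51
H₁: μ ≠ 51
df = n - 1 = 38
t = (x̄ - μ₀) / (s/√n) = (54.41 - 51) / (12.81/√39) = 1.662
p-value = 0.1047

Since p-value > α = 0.05, we fail to reject H₀.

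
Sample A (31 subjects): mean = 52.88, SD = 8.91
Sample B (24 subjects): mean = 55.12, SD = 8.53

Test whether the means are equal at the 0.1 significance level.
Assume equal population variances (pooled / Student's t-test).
Student's two-sample t-test (equal variances):
H₀: μ₁ = μ₂
H₁: μ₁ ≠ μ₂
df = n₁ + n₂ - 2 = 53
Pooled variance s_p² = [(n₁-1)s₁² + (n₂-1)s₂²] / (n₁ + n₂ - 2) = [(30)(8.91²) + (23)(8.53²)] / 53 = 76.5121
SE = √(s_p²(1/n₁ + 1/n₂)) = √(76.5121 × (1/31 + 1/24)) = 2.3783
t = (x̄₁ - x̄₂) / SE = (52.88 - 55.12) / 2.3783 = -2.24 / 2.3783 = -0.942
p-value = 0.3505

Since p-value > α = 0.1, we fail to reject H₀.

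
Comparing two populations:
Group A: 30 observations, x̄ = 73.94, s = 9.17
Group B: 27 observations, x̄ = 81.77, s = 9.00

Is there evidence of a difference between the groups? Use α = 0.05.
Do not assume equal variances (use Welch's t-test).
Welch's two-sample t-test:
H₀: μ₁ = μ₂
H₁: μ₁ ≠ μ₂
s₁²/n₁ = 9.17²/30 = 2.8030,  s₂²/n₂ = 9.00²/27 = 3.0000
SE = √(s₁²/n₁ + s₂²/n₂) = √(2.8030 + 3.0000) = 2.4089
df (Welch-Satterthwaite) = (s₁²/n₁ + s₂²/n₂)² / [(s₁²/n₁)²/(n₁-1) + (s₂²/n₂)²/(n₂-1)] ≈ 54.57
t = (x̄₁ - x̄₂) / SE = (73.94 - 81.77) / 2.4089 = -7.83 / 2.4089 = -3.250
p-value = 0.0020

Since p-value < α = 0.05, we reject H₀.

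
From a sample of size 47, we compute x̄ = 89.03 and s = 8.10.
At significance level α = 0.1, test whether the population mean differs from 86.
One-sample t-test:
H₀: μ = 86
H₁: μ ≠ 86
df = n - 1 = 46
t = (x̄ - μ₀) / (s/√n) = (89.03 - 86) / (8.10/√47) = 2.565
p-value = 0.0137

Since p-value < α = 0.1, we reject H₀.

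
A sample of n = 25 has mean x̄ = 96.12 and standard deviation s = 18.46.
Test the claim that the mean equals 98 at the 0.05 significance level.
One-sample t-test:
H₀: μ = 98
H₁: μ ≠ 98
df = n - 1 = 24
t = (x̄ - μ₀) / (s/√n) = (96.12 - 98) / (18.46/√25) = -0.509
p-value = 0.6153

Since p-value > α = 0.05, we fail to reject H₀.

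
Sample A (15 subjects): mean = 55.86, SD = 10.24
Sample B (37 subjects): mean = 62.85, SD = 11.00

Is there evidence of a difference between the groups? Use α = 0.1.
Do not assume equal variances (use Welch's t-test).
Welch's two-sample t-test:
H₀: μ₁ = μ₂
H₁: μ₁ ≠ μ₂
s₁²/n₁ = 10.24²/15 = 6.9905,  s₂²/n₂ = 11.00²/37 = 3.2703
SE = √(s₁²/n₁ + s₂²/n₂) = √(6.9905 + 3.2703) = 3.2032
df (Welch-Satterthwaite) = (s₁²/n₁ + s₂²/n₂)² / [(s₁²/n₁)²/(n₁-1) + (s₂²/n₂)²/(n₂-1)] ≈ 27.80
t = (x̄₁ - x̄₂) / SE = (55.86 - 62.85) / 3.2032 = -6.99 / 3.2032 = -2.182
p-value = 0.0377

Since p-value < α = 0.1, we reject H₀.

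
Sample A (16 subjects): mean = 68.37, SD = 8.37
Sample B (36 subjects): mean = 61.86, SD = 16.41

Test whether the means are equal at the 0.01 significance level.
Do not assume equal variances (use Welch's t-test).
Welch's two-sample t-test:
H₀: μ₁ = μ₂
H₁: μ₁ ≠ μ₂
s₁²/n₁ = 8.37²/16 = 4.3786,  s₂²/n₂ = 16.41²/36 = 7.4802
SE = √(s₁²/n₁ + s₂²/n₂) = √(4.3786 + 7.4802) = 3.4437
df (Welch-Satterthwaite) = (s₁²/n₁ + s₂²/n₂)² / [(s₁²/n₁)²/(n₁-1) + (s₂²/n₂)²/(n₂-1)] ≈ 48.88
t = (x̄₁ - x̄₂) / SE = (68.37 - 61.86) / 3.4437 = 6.51 / 3.4437 = 1.890
p-value = 0.0646

Since p-value > α = 0.01, we fail to reject H₀.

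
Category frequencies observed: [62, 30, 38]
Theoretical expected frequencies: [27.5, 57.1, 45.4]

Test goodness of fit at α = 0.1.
Chi-square goodness of fit test:
H₀: observed counts match expected distribution
H₁: observed counts differ from expected distribution
df = k - 1 = 2
χ² = Σ(O - E)²/E
   = (62 - 27.5)²/27.5 + (30 - 57.1)²/57.1 + (38 - 45.4)²/45.4
   = 43.282 + 12.862 + 1.206
   = 57.35
p-value < 0.0001

Since p-value < α = 0.1, we reject H₀.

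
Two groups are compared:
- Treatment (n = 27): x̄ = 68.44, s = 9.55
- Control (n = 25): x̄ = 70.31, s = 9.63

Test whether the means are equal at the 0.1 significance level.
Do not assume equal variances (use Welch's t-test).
Welch's two-sample t-test:
H₀: μ₁ = μ₂
H₁: μ₁ ≠ μ₂
s₁²/n₁ = 9.55²/27 = 3.3779,  s₂²/n₂ = 9.63²/25 = 3.7095
SE = √(s₁²/n₁ + s₂²/n₂) = √(3.3779 + 3.7095) = 2.6622
df (Welch-Satterthwaite) = (s₁²/n₁ + s₂²/n₂)² / [(s₁²/n₁)²/(n₁-1) + (s₂²/n₂)²/(n₂-1)] ≈ 49.63
t = (x̄₁ - x̄₂) / SE = (68.44 - 70.31) / 2.6622 = -1.87 / 2.6622 = -0.702
p-value = 0.4857

Since p-value > α = 0.1, we fail to reject H₀.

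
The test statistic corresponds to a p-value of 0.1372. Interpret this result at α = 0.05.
Since p = 0.1372 > α = 0.05, fail to reject H₀.
There is insufficient evidence to reject the null hypothesis; the result is not statistically significant at the 0.05 level.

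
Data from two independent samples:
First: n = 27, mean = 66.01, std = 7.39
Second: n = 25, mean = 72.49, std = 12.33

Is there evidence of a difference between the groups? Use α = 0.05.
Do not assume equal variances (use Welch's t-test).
Welch's two-sample t-test:
H₀: μ₁ = μ₂
H₁: μ₁ ≠ μ₂
s₁²/n₁ = 7.39²/27 = 2.0227,  s₂²/n₂ = 12.33²/25 = 6.0812
SE = √(s₁²/n₁ + s₂²/n₂) = √(2.0227 + 6.0812) = 2.8467
df (Welch-Satterthwaite) = (s₁²/n₁ + s₂²/n₂)² / [(s₁²/n₁)²/(n₁-1) + (s₂²/n₂)²/(n₂-1)] ≈ 38.67
t = (x̄₁ - x̄₂) / SE = (66.01 - 72.49) / 2.8467 = -6.48 / 2.8467 = -2.276
p-value = 0.0284

Since p-value < α = 0.05, we reject H₀.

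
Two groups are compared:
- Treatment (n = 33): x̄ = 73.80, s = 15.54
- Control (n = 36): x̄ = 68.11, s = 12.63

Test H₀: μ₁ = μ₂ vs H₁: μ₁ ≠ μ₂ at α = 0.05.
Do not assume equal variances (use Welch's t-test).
Welch's two-sample t-test:
H₀: μ₁ = μ₂
H₁: μ₁ ≠ μ₂
s₁²/n₁ = 15.54²/33 = 7.3179,  s₂²/n₂ = 12.63²/36 = 4.4310
SE = √(s₁²/n₁ + s₂²/n₂) = √(7.3179 + 4.4310) = 3.4277
df (Welch-Satterthwaite) = (s₁²/n₁ + s₂²/n₂)² / [(s₁²/n₁)²/(n₁-1) + (s₂²/n₂)²/(n₂-1)] ≈ 61.78
t = (x̄₁ - x̄₂) / SE = (73.80 - 68.11) / 3.4277 = 5.69 / 3.4277 = 1.660
p-value = 0.1020

Since p-value > α = 0.05, we fail to reject H₀.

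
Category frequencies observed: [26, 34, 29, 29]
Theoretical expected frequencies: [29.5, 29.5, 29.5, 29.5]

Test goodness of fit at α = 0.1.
Chi-square goodness of fit test:
H₀: observed counts match expected distribution
H₁: observed counts differ from expected distribution
df = k - 1 = 3
χ² = Σ(O - E)²/E
   = (26 - 29.5)²/29.5 + (34 - 29.5)²/29.5 + (29 - 29.5)²/29.5 + (29 - 29.5)²/29.5
   = 0.415 + 0.686 + 0.008 + 0.008
   = 1.12
p-value = 0.7726

Since p-value > α = 0.1, we fail to reject H₀.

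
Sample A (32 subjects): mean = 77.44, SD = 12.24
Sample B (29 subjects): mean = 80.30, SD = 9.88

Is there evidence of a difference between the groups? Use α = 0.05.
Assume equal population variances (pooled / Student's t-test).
Student's two-sample t-test (equal variances):
H₀: μ₁ = μ₂
H₁: μ₁ ≠ μ₂
df = n₁ + n₂ - 2 = 59
Pooled variance s_p² = [(n₁-1)s₁² + (n₂-1)s₂²] / (n₁ + n₂ - 2) = [(31)(12.24²) + (28)(9.88²)] / 59 = 125.0432
SE = √(s_p²(1/n₁ + 1/n₂)) = √(125.0432 × (1/32 + 1/29)) = 2.8670
t = (x̄₁ - x̄₂) / SE = (77.44 - 80.30) / 2.8670 = -2.86 / 2.8670 = -0.998
p-value = 0.3226

Since p-value > α = 0.05, we fail to reject H₀.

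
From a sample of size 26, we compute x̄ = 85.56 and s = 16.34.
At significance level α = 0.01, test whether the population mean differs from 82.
One-sample t-test:
H₀: μ = 82
H₁: μ ≠ 82
df = n - 1 = 25
t = (x̄ - μ₀) / (s/√n) = (85.56 - 82) / (16.34/√26) = 1.111
p-value = 0.2772

Since p-value > α = 0.01, we fail to reject H₀.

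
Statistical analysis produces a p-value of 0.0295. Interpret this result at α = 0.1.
Since p = 0.0295 < α = 0.1, reject H₀.
There is sufficient evidence to reject the null hypothesis; the result is statistically significant at the 0.1 level.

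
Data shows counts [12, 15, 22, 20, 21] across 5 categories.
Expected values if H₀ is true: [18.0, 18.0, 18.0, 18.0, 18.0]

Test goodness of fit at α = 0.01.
Chi-square goodness of fit test:
H₀: observed counts match expected distribution
H₁: observed counts differ from expected distribution
df = k - 1 = 4
χ² = Σ(O - E)²/E
   = (12 - 18.0)²/18.0 + (15 - 18.0)²/18.0 + (22 - 18.0)²/18.0 + (20 - 18.0)²/18.0 + (21 - 18.0)²/18.0
   = 2.000 + 0.500 + 0.889 + 0.222 + 0.500
   = 4.11
p-value = 0.3912

Since p-value > α = 0.01, we fail to reject H₀.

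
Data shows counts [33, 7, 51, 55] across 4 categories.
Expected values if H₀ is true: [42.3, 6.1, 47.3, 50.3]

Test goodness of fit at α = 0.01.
Chi-square goodness of fit test:
H₀: observed counts match expected distribution
H₁: observed counts differ from expected distribution
df = k - 1 = 3
χ² = Σ(O - E)²/E
   = (33 - 42.3)²/42.3 + (7 - 6.1)²/6.1 + (51 - 47.3)²/47.3 + (55 - 50.3)²/50.3
   = 2.045 + 0.133 + 0.289 + 0.439
   = 2.91
p-value = 0.4063

Since p-value > α = 0.01, we fail to reject H₀.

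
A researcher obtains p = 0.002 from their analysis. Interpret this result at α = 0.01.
Since p = 0.002 < α = 0.01, reject H₀.
There is sufficient evidence to reject the null hypothesis; the result is statistically significant at the 0.01 level.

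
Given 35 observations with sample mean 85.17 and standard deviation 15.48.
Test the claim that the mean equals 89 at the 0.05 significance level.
One-sample t-test:
H₀: μ = 89
H₁: μ ≠ 89
df = n - 1 = 34
t = (x̄ - μ₀) / (s/√n) = (85.17 - 89) / (15.48/√35) = -1.464
p-value = 0.1525

Since p-value > α = 0.05, we fail to reject H₀.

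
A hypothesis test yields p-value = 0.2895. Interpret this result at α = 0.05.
Since p = 0.2895 > α = 0.05, fail to reject H₀.
There is insufficient evidence to reject the null hypothesis; the result is not statistically significant at the 0.05 level.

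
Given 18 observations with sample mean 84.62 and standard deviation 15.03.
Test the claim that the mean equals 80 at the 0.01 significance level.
One-sample t-test:
H₀: μ = 80
H₁: μ ≠ 80
df = n - 1 = 17
t = (x̄ - μ₀) / (s/√n) = (84.62 - 80) / (15.03/√18) = 1.304
p-value = 0.2096

Since p-value > α = 0.01, we fail to reject H₀.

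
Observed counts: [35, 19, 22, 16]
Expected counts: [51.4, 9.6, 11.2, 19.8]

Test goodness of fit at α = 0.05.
Chi-square goodness of fit test:
H₀: observed counts match expected distribution
H₁: observed counts differ from expected distribution
df = k - 1 = 3
χ² = Σ(O - E)²/E
   = (35 - 51.4)²/51.4 + (19 - 9.6)²/9.6 + (22 - 11.2)²/11.2 + (16 - 19.8)²/19.8
   = 5.233 + 9.204 + 10.414 + 0.729
   = 25.58
p-value < 0.0001

Since p-value < α = 0.05, we reject H₀.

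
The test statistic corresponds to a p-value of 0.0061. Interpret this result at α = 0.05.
Since p = 0.0061 < α = 0.05, reject H₀.
There is sufficient evidence to reject the null hypothesis; the result is statistically significant at the 0.05 level.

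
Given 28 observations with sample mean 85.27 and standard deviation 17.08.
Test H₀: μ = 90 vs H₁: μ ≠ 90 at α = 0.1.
One-sample t-test:
H₀: μ = 90
H₁: μ ≠ 90
df = n - 1 = 27
t = (x̄ - μ₀) / (s/√n) = (85.27 - 90) / (17.08/√28) = -1.465
p-value = 0.1544

Since p-value > α = 0.1, we fail to reject H₀.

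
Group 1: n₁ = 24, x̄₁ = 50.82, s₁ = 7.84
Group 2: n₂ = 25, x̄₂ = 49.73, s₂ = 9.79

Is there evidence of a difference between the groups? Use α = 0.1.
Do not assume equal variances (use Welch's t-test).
Welch's two-sample t-test:
H₀: μ₁ = μ₂
H₁: μ₁ ≠ μ₂
s₁²/n₁ = 7.84²/24 = 2.5611,  s₂²/n₂ = 9.79²/25 = 3.8338
SE = √(s₁²/n₁ + s₂²/n₂) = √(2.5611 + 3.8338) = 2.5288
df (Welch-Satterthwaite) = (s₁²/n₁ + s₂²/n₂)² / [(s₁²/n₁)²/(n₁-1) + (s₂²/n₂)²/(n₂-1)] ≈ 45.56
t = (x̄₁ - x̄₂) / SE = (50.82 - 49.73) / 2.5288 = 1.09 / 2.5288 = 0.431
p-value = 0.6685

Since p-value > α = 0.1, we fail to reject H₀.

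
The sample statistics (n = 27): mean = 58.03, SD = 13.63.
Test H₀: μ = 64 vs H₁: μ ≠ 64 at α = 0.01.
One-sample t-test:
H₀: μ = 64
H₁: μ ≠ 64
df = n - 1 = 26
t = (x̄ - μ₀) / (s/√n) = (58.03 - 64) / (13.63/√27) = -2.276
p-value = 0.0313

Since p-value > α = 0.01, we fail to reject H₀.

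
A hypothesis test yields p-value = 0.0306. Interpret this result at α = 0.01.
Since p = 0.0306 > α = 0.01, fail to reject H₀.
There is insufficient evidence to reject the null hypothesis; the result is not statistically significant at the 0.01 level.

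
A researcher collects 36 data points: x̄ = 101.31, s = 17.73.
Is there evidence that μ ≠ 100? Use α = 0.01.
One-sample t-test:
H₀: μ = 100
H₁: μ ≠ 100
df = n - 1 = 35
t = (x̄ - μ₀) / (s/√n) = (101.31 - 100) / (17.73/√36) = 0.443
p-value = 0.6603

Since p-value > α = 0.01, we fail to reject H₀.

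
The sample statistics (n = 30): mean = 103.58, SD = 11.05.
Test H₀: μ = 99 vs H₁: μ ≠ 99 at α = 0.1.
One-sample t-test:
H₀: μ = 99
H₁: μ ≠ 99
df = n - 1 = 29
t = (x̄ - μ₀) / (s/√n) = (103.58 - 99) / (11.05/√30) = 2.270
p-value = 0.0308

Since p-value < α = 0.1, we reject H₀.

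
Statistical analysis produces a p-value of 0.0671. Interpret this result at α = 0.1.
Since p = 0.0671 < α = 0.1, reject H₀.
There is sufficient evidence to reject the null hypothesis; the result is statistically significant at the 0.1 level.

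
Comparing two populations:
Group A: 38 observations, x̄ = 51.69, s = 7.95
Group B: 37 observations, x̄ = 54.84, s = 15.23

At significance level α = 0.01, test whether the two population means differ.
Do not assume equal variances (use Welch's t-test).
Welch's two-sample t-test:
H₀: μ₁ = μ₂
H₁: μ₁ ≠ μ₂
s₁²/n₁ = 7.95²/38 = 1.6632,  s₂²/n₂ = 15.23²/37 = 6.2690
SE = √(s₁²/n₁ + s₂²/n₂) = √(1.6632 + 6.2690) = 2.8164
df (Welch-Satterthwaite) = (s₁²/n₁ + s₂²/n₂)² / [(s₁²/n₁)²/(n₁-1) + (s₂²/n₂)²/(n₂-1)] ≈ 53.94
t = (x̄₁ - x̄₂) / SE = (51.69 - 54.84) / 2.8164 = -3.15 / 2.8164 = -1.118
p-value = 0.2683

Since p-value > α = 0.01, we fail to reject H₀.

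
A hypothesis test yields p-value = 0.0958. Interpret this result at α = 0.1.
Since p = 0.0958 < α = 0.1, reject H₀.
There is sufficient evidence to reject the null hypothesis; the result is statistically significant at the 0.1 level.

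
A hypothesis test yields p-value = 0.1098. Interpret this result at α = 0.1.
Since p = 0.1098 > α = 0.1, fail to reject H₀.
There is insufficient evidence to reject the null hypothesis; the result is not statistically significant at the 0.1 level.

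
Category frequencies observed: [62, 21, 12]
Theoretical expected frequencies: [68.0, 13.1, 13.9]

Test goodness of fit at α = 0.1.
Chi-square goodness of fit test:
H₀: observed counts match expected distribution
H₁: observed counts differ from expected distribution
df = k - 1 = 2
χ² = Σ(O - E)²/E
   = (62 - 68.0)²/68.0 + (21 - 13.1)²/13.1 + (12 - 13.9)²/13.9
   = 0.529 + 4.764 + 0.260
   = 5.55
p-value = 0.0622

Since p-value < α = 0.1, we reject H₀.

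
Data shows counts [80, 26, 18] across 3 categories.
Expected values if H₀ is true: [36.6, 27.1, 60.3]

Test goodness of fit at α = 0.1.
Chi-square goodness of fit test:
H₀: observed counts match expected distribution
H₁: observed counts differ from expected distribution
df = k - 1 = 2
χ² = Σ(O - E)²/E
   = (80 - 36.6)²/36.6 + (26 - 27.1)²/27.1 + (18 - 60.3)²/60.3
   = 51.463 + 0.045 + 29.673
   = 81.18
p-value < 0.0001

Since p-value < α = 0.1, we reject H₀.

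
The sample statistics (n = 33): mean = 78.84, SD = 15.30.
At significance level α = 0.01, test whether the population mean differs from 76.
One-sample t-test:
H₀: μ = 76
H₁: μ ≠ 76
df = n - 1 = 32
t = (x̄ - μ₀) / (s/√n) = (78.84 - 76) / (15.30/√33) = 1.066
p-value = 0.2943

Since p-value > α = 0.01, we fail to reject H₀.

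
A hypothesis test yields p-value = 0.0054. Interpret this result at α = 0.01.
Since p = 0.0054 < α = 0.01, reject H₀.
There is sufficient evidence to reject the null hypothesis; the result is statistically significant at the 0.01 level.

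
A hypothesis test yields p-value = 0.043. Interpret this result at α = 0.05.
Since p = 0.043 < α = 0.05, reject H₀.
There is sufficient evidence to reject the null hypothesis; the result is statistically significant at the 0.05 level.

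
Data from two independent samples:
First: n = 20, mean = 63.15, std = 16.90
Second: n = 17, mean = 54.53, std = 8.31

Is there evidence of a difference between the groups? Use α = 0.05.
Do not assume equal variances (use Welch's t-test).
Welch's two-sample t-test:
H₀: μ₁ = μ₂
H₁: μ₁ ≠ μ₂
s₁²/n₁ = 16.90²/20 = 14.2805,  s₂²/n₂ = 8.31²/17 = 4.0621
SE = √(s₁²/n₁ + s₂²/n₂) = √(14.2805 + 4.0621) = 4.2828
df (Welch-Satterthwaite) = (s₁²/n₁ + s₂²/n₂)² / [(s₁²/n₁)²/(n₁-1) + (s₂²/n₂)²/(n₂-1)] ≈ 28.60
t = (x̄₁ - x̄₂) / SE = (63.15 - 54.53) / 4.2828 = 8.62 / 4.2828 = 2.013
p-value = 0.0536

Since p-value > α = 0.05, we fail to reject H₀.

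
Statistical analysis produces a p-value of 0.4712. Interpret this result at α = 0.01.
Since p = 0.4712 > α = 0.01, fail to reject H₀.
There is insufficient evidence to reject the null hypothesis; the result is not statistically significant at the 0.01 level.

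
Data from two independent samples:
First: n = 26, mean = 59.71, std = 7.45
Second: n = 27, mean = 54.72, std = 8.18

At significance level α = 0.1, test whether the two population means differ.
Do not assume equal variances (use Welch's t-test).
Welch's two-sample t-test:
H₀: μ₁ = μ₂
H₁: μ₁ ≠ μ₂
s₁²/n₁ = 7.45²/26 = 2.1347,  s₂²/n₂ = 8.18²/27 = 2.4782
SE = √(s₁²/n₁ + s₂²/n₂) = √(2.1347 + 2.4782) = 2.1478
df (Welch-Satterthwaite) = (s₁²/n₁ + s₂²/n₂)² / [(s₁²/n₁)²/(n₁-1) + (s₂²/n₂)²/(n₂-1)] ≈ 50.85
t = (x̄₁ - x̄₂) / SE = (59.71 - 54.72) / 2.1478 = 4.99 / 2.1478 = 2.323
p-value = 0.0242

Since p-value < α = 0.1, we reject H₀.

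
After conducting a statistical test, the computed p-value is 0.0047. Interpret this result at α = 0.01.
Since p = 0.0047 < α = 0.01, reject H₀.
There is sufficient evidence to reject the null hypothesis; the result is statistically significant at the 0.01 level.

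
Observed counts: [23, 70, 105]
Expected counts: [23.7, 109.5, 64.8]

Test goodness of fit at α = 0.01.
Chi-square goodness of fit test:
H₀: observed counts match expected distribution
H₁: observed counts differ from expected distribution
df = k - 1 = 2
χ² = Σ(O - E)²/E
   = (23 - 23.7)²/23.7 + (70 - 109.5)²/109.5 + (105 - 64.8)²/64.8
   = 0.021 + 14.249 + 24.939
   = 39.21
p-value < 0.0001

Since p-value < α = 0.01, we reject H₀.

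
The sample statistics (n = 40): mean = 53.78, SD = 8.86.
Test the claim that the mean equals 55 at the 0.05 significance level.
One-sample t-test:
H₀: μ = 55
H₁: μ ≠ 55
df = n - 1 = 39
t = (x̄ - μ₀) / (s/√n) = (53.78 - 55) / (8.86/√40) = -0.871
p-value = 0.3892

Since p-value > α = 0.05, we fail to reject H₀.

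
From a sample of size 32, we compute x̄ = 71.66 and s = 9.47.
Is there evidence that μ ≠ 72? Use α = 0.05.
One-sample t-test:
H₀: μ = 72
H₁: μ ≠ 72
df = n - 1 = 31
t = (x̄ - μ₀) / (s/√n) = (71.66 - 72) / (9.47/√32) = -0.203
p-value = 0.8404

Since p-value > α = 0.05, we fail to reject H₀.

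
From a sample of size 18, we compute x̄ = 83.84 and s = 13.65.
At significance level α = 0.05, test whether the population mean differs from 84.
One-sample t-test:
H₀: μ = 84
H₁: μ ≠ 84
df = n - 1 = 17
t = (x̄ - μ₀) / (s/√n) = (83.84 - 84) / (13.65/√18) = -0.050
p-value = 0.9609

Since p-value > α = 0.05, we fail to reject H₀.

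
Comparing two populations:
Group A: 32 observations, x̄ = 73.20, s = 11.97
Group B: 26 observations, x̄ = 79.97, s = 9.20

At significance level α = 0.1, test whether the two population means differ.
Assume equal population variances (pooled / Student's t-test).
Student's two-sample t-test (equal variances):
H₀: μ₁ = μ₂
H₁: μ₁ ≠ μ₂
df = n₁ + n₂ - 2 = 56
Pooled variance s_p² = [(n₁-1)s₁² + (n₂-1)s₂²] / (n₁ + n₂ - 2) = [(31)(11.97²) + (25)(9.20²)] / 56 = 117.1019
SE = √(s_p²(1/n₁ + 1/n₂)) = √(117.1019 × (1/32 + 1/26)) = 2.8572
t = (x̄₁ - x̄₂) / SE = (73.20 - 79.97) / 2.8572 = -6.77 / 2.8572 = -2.369
p-value = 0.0213

Since p-value < α = 0.1, we reject H₀.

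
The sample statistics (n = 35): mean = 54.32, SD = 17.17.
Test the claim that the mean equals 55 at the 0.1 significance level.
One-sample t-test:
H₀: μ = 55
H₁: μ ≠ 55
df = n - 1 = 34
t = (x̄ - μ₀) / (s/√n) = (54.32 - 55) / (17.17/√35) = -0.234
p-value = 0.8162

Since p-value > α = 0.1, we fail to reject H₀.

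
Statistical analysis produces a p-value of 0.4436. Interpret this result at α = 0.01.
Since p = 0.4436 > α = 0.01, fail to reject H₀.
There is insufficient evidence to reject the null hypothesis; the result is not statistically significant at the 0.01 level.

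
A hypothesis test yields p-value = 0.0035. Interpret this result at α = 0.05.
Since p = 0.0035 < α = 0.05, reject H₀.
There is sufficient evidence to reject the null hypothesis; the result is statistically significant at the 0.05 level.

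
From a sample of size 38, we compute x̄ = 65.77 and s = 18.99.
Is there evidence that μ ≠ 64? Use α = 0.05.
One-sample t-test:
H₀: μ = 64
H₁: μ ≠ 64
df = n - 1 = 37
t = (x̄ - μ₀) / (s/√n) = (65.77 - 64) / (18.99/√38) = 0.575
p-value = 0.5691

Since p-value > α = 0.05, we fail to reject H₀.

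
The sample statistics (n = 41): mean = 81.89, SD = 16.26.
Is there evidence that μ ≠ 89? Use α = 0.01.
One-sample t-test:
H₀: μ = 89
H₁: μ ≠ 89
df = n - 1 = 40
t = (x̄ - μ₀) / (s/√n) = (81.89 - 89) / (16.26/√41) = -2.800
p-value = 0.0078

Since p-value < α = 0.01, we reject H₀.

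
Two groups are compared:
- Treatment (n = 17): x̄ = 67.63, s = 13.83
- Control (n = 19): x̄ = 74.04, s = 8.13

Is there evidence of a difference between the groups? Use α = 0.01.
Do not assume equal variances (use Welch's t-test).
Welch's two-sample t-test:
H₀: μ₁ = μ₂
H₁: μ₁ ≠ μ₂
s₁²/n₁ = 13.83²/17 = 11.2511,  s₂²/n₂ = 8.13²/19 = 3.4788
SE = √(s₁²/n₁ + s₂²/n₂) = √(11.2511 + 3.4788) = 3.8380
df (Welch-Satterthwaite) = (s₁²/n₁ + s₂²/n₂)² / [(s₁²/n₁)²/(n₁-1) + (s₂²/n₂)²/(n₂-1)] ≈ 25.28
t = (x̄₁ - x̄₂) / SE = (67.63 - 74.04) / 3.8380 = -6.41 / 3.8380 = -1.670
p-value = 0.1072

Since p-value > α = 0.01, we fail to reject H₀.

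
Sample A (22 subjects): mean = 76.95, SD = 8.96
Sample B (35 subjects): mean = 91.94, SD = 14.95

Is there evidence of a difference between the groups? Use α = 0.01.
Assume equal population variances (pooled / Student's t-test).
Student's two-sample t-test (equal variances):
H₀: μ₁ = μ₂
H₁: μ₁ ≠ μ₂
df = n₁ + n₂ - 2 = 55
Pooled variance s_p² = [(n₁-1)s₁² + (n₂-1)s₂²] / (n₁ + n₂ - 2) = [(21)(8.96²) + (34)(14.95²)] / 55 = 168.8182
SE = √(s_p²(1/n₁ + 1/n₂)) = √(168.8182 × (1/22 + 1/35)) = 3.5351
t = (x̄₁ - x̄₂) / SE = (76.95 - 91.94) / 3.5351 = -14.99 / 3.5351 = -4.240
p-value = 0.0001

Since p-value < α = 0.01, we reject H₀.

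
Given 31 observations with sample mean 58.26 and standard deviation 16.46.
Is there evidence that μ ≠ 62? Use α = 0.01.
One-sample t-test:
H₀: μ = 62
H₁: μ ≠ 62
df = n - 1 = 30
t = (x̄ - μ₀) / (s/√n) = (58.26 - 62) / (16.46/√31) = -1.265
p-value = 0.2156

Since p-value > α = 0.01, we fail to reject H₀.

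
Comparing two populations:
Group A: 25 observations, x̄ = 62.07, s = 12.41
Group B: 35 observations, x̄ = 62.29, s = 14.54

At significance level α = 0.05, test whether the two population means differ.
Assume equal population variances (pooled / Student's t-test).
Student's two-sample t-test (equal variances):
H₀: μ₁ = μ₂
H₁: μ₁ ≠ μ₂
df = n₁ + n₂ - 2 = 58
Pooled variance s_p² = [(n₁-1)s₁² + (n₂-1)s₂²] / (n₁ + n₂ - 2) = [(24)(12.41²) + (34)(14.54²)] / 58 = 187.6584
SE = √(s_p²(1/n₁ + 1/n₂)) = √(187.6584 × (1/25 + 1/35)) = 3.5872
t = (x̄₁ - x̄₂) / SE = (62.07 - 62.29) / 3.5872 = -0.22 / 3.5872 = -0.061
p-value = 0.9513

Since p-value > α = 0.05, we fail to reject H₀.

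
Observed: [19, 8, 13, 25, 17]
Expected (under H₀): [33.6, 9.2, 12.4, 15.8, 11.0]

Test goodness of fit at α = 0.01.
Chi-square goodness of fit test:
H₀: observed counts match expected distribution
H₁: observed counts differ from expected distribution
df = k - 1 = 4
χ² = Σ(O - E)²/E
   = (19 - 33.6)²/33.6 + (8 - 9.2)²/9.2 + (13 - 12.4)²/12.4 + (25 - 15.8)²/15.8 + (17 - 11.0)²/11.0
   = 6.344 + 0.157 + 0.029 + 5.357 + 3.273
   = 15.16
p-value = 0.0044

Since p-value < α = 0.01, we reject H₀.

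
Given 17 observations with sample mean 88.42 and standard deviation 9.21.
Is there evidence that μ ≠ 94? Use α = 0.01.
One-sample t-test:
H₀: μ = 94
H₁: μ ≠ 94
df = n - 1 = 16
t = (x̄ - μ₀) / (s/√n) = (88.42 - 94) / (9.21/√17) = -2.498
p-value = 0.0238

Since p-value > α = 0.01, we fail to reject H₀.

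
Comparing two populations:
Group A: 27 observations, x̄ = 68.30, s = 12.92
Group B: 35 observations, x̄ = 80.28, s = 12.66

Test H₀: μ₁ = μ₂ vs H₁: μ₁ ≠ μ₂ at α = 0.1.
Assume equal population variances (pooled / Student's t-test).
Student's two-sample t-test (equal variances):
H₀: μ₁ = μ₂
H₁: μ₁ ≠ μ₂
df = n₁ + n₂ - 2 = 60
Pooled variance s_p² = [(n₁-1)s₁² + (n₂-1)s₂²] / (n₁ + n₂ - 2) = [(26)(12.92²) + (34)(12.66²)] / 60 = 163.1576
SE = √(s_p²(1/n₁ + 1/n₂)) = √(163.1576 × (1/27 + 1/35)) = 3.2718
t = (x̄₁ - x̄₂) / SE = (68.30 - 80.28) / 3.2718 = -11.98 / 3.2718 = -3.662
p-value = 0.0005

Since p-value < α = 0.1, we reject H₀.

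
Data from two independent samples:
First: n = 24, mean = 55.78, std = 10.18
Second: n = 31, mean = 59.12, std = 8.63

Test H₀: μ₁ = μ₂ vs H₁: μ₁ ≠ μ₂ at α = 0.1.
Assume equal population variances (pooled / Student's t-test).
Student's two-sample t-test (equal variances):
H₀: μ₁ = μ₂
H₁: μ₁ ≠ μ₂
df = n₁ + n₂ - 2 = 53
Pooled variance s_p² = [(n₁-1)s₁² + (n₂-1)s₂²] / (n₁ + n₂ - 2) = [(23)(10.18²) + (30)(8.63²)] / 53 = 87.1293
SE = √(s_p²(1/n₁ + 1/n₂)) = √(87.1293 × (1/24 + 1/31)) = 2.5379
t = (x̄₁ - x̄₂) / SE = (55.78 - 59.12) / 2.5379 = -3.34 / 2.5379 = -1.316
p-value = 0.1938

Since p-value > α = 0.1, we fail to reject H₀.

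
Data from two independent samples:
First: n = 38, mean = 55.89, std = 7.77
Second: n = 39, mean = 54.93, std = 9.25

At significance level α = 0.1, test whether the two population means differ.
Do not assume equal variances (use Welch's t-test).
Welch's two-sample t-test:
H₀: μ₁ = μ₂
H₁: μ₁ ≠ μ₂
s₁²/n₁ = 7.77²/38 = 1.5888,  s₂²/n₂ = 9.25²/39 = 2.1939
SE = √(s₁²/n₁ + s₂²/n₂) = √(1.5888 + 2.1939) = 1.9449
df (Welch-Satterthwaite) = (s₁²/n₁ + s₂²/n₂)² / [(s₁²/n₁)²/(n₁-1) + (s₂²/n₂)²/(n₂-1)] ≈ 73.42
t = (x̄₁ - x̄₂) / SE = (55.89 - 54.93) / 1.9449 = 0.96 / 1.9449 = 0.494
p-value = 0.6231

Since p-value > α = 0.1, we fail to reject H₀.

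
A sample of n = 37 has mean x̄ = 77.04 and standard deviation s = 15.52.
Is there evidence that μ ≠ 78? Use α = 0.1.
One-sample t-test:
H₀: μ = 78
H₁: μ ≠ 78
df = n - 1 = 36
t = (x̄ - μ₀) / (s/√n) = (77.04 - 78) / (15.52/√37) = -0.376
p-value = 0.7089

Since p-value > α = 0.1, we fail to reject H₀.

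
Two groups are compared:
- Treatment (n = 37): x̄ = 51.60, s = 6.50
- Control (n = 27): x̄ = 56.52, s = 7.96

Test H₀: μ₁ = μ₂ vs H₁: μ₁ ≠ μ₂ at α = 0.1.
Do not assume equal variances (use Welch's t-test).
Welch's two-sample t-test:
H₀: μ₁ = μ₂
H₁: μ₁ ≠ μ₂
s₁²/n₁ = 6.50²/37 = 1.1419,  s₂²/n₂ = 7.96²/27 = 2.3467
SE = √(s₁²/n₁ + s₂²/n₂) = √(1.1419 + 2.3467) = 1.8678
df (Welch-Satterthwaite) = (s₁²/n₁ + s₂²/n₂)² / [(s₁²/n₁)²/(n₁-1) + (s₂²/n₂)²/(n₂-1)] ≈ 49.07
t = (x̄₁ - x̄₂) / SE = (51.60 - 56.52) / 1.8678 = -4.92 / 1.8678 = -2.634
p-value = 0.0113

Since p-value < α = 0.1, we reject H₀.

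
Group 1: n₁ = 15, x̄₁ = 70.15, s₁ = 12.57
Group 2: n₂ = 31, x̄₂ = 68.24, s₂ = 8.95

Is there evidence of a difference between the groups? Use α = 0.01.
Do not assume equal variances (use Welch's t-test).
Welch's two-sample t-test:
H₀: μ₁ = μ₂
H₁: μ₁ ≠ μ₂
s₁²/n₁ = 12.57²/15 = 10.5337,  s₂²/n₂ = 8.95²/31 = 2.5840
SE = √(s₁²/n₁ + s₂²/n₂) = √(10.5337 + 2.5840) = 3.6218
df (Welch-Satterthwaite) = (s₁²/n₁ + s₂²/n₂)² / [(s₁²/n₁)²/(n₁-1) + (s₂²/n₂)²/(n₂-1)] ≈ 21.12
t = (x̄₁ - x̄₂) / SE = (70.15 - 68.24) / 3.6218 = 1.91 / 3.6218 = 0.527
p-value = 0.6034

Since p-value > α = 0.01, we fail to reject H₀.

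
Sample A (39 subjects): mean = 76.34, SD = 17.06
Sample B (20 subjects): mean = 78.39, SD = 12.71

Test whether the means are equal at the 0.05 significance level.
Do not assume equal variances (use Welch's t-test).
Welch's two-sample t-test:
H₀: μ₁ = μ₂
H₁: μ₁ ≠ μ₂
s₁²/n₁ = 17.06²/39 = 7.4627,  s₂²/n₂ = 12.71²/20 = 8.0772
SE = √(s₁²/n₁ + s₂²/n₂) = √(7.4627 + 8.0772) = 3.9421
df (Welch-Satterthwaite) = (s₁²/n₁ + s₂²/n₂)² / [(s₁²/n₁)²/(n₁-1) + (s₂²/n₂)²/(n₂-1)] ≈ 49.29
t = (x̄₁ - x̄₂) / SE = (76.34 - 78.39) / 3.9421 = -2.05 / 3.9421 = -0.520
p-value = 0.6054

Since p-value > α = 0.05, we fail to reject H₀.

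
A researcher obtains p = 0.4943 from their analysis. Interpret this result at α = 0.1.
Since p = 0.4943 > α = 0.1, fail to reject H₀.
There is insufficient evidence to reject the null hypothesis; the result is not statistically significant at the 0.1 level.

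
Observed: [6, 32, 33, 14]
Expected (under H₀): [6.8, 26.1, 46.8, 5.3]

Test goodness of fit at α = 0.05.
Chi-square goodness of fit test:
H₀: observed counts match expected distribution
H₁: observed counts differ from expected distribution
df = k - 1 = 3
χ² = Σ(O - E)²/E
   = (6 - 6.8)²/6.8 + (32 - 26.1)²/26.1 + (33 - 46.8)²/46.8 + (14 - 5.3)²/5.3
   = 0.094 + 1.334 + 4.069 + 14.281
   = 19.78
p-value = 0.0002

Since p-value < α = 0.05, we reject H₀.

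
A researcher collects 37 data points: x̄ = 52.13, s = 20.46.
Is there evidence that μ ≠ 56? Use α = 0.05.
One-sample t-test:
H₀: μ = 56
H₁: μ ≠ 56
df = n - 1 = 36
t = (x̄ - μ₀) / (s/√n) = (52.13 - 56) / (20.46/√37) = -1.151
p-value = 0.2575

Since p-value > α = 0.05, we fail to reject H₀.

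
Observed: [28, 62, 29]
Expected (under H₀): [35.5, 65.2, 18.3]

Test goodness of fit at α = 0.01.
Chi-square goodness of fit test:
H₀: observed counts match expected distribution
H₁: observed counts differ from expected distribution
df = k - 1 = 2
χ² = Σ(O - E)²/E
   = (28 - 35.5)²/35.5 + (62 - 65.2)²/65.2 + (29 - 18.3)²/18.3
   = 1.585 + 0.157 + 6.256
   = 8.00
p-value = 0.0183

Since p-value > α = 0.01, we fail to reject H₀.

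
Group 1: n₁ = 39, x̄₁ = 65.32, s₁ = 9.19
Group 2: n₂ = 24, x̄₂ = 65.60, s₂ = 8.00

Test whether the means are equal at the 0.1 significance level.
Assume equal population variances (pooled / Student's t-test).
Student's two-sample t-test (equal variances):
H₀: μ₁ = μ₂
H₁: μ₁ ≠ μ₂
df = n₁ + n₂ - 2 = 61
Pooled variance s_p² = [(n₁-1)s₁² + (n₂-1)s₂²] / (n₁ + n₂ - 2) = [(38)(9.19²) + (23)(8.00²)] / 61 = 76.7431
SE = √(s_p²(1/n₁ + 1/n₂)) = √(76.7431 × (1/39 + 1/24)) = 2.2728
t = (x̄₁ - x̄₂) / SE = (65.32 - 65.60) / 2.2728 = -0.28 / 2.2728 = -0.123
p-value = 0.9024

Since p-value > α = 0.1, we fail to reject H₀.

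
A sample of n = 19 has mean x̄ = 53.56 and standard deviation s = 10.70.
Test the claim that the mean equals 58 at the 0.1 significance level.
One-sample t-test:
H₀: μ = 58
H₁: μ ≠ 58
df = n - 1 = 18
t = (x̄ - μ₀) / (s/√n) = (53.56 - 58) / (10.70/√19) = -1.809
p-value = 0.0872

Since p-value < α = 0.1, we reject H₀.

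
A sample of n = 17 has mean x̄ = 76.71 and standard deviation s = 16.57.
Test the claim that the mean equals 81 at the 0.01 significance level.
One-sample t-test:
H₀: μ = 81
H₁: μ ≠ 81
df = n - 1 = 16
t = (x̄ - μ₀) / (s/√n) = (76.71 - 81) / (16.57/√17) = -1.067
p-value = 0.3016

Since p-value > α = 0.01, we fail to reject H₀.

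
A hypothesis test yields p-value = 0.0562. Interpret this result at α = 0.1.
Since p = 0.0562 < α = 0.1, reject H₀.
There is sufficient evidence to reject the null hypothesis; the result is statistically significant at the 0.1 level.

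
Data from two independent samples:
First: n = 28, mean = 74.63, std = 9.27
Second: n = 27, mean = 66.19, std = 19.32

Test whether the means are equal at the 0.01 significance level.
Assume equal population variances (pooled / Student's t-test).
Student's two-sample t-test (equal variances):
H₀: μ₁ = μ₂
H₁: μ₁ ≠ μ₂
df = n₁ + n₂ - 2 = 53
Pooled variance s_p² = [(n₁-1)s₁² + (n₂-1)s₂²] / (n₁ + n₂ - 2) = [(27)(9.27²) + (26)(19.32²)] / 53 = 226.8870
SE = √(s_p²(1/n₁ + 1/n₂)) = √(226.8870 × (1/28 + 1/27)) = 4.0628
t = (x̄₁ - x̄₂) / SE = (74.63 - 66.19) / 4.0628 = 8.44 / 4.0628 = 2.077
p-value = 0.0426

Since p-value > α = 0.01, we fail to reject H₀.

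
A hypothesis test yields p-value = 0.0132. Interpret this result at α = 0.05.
Since p = 0.0132 < α = 0.05, reject H₀.
There is sufficient evidence to reject the null hypothesis; the result is statistically significant at the 0.05 level.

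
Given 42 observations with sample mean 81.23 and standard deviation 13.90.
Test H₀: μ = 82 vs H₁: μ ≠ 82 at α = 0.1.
One-sample t-test:
H₀: μ = 82
H₁: μ ≠ 82
df = n - 1 = 41
t = (x̄ - μ₀) / (s/√n) = (81.23 - 82) / (13.90/√42) = -0.359
p-value = 0.7214

Since p-value > α = 0.1, we fail to reject H₀.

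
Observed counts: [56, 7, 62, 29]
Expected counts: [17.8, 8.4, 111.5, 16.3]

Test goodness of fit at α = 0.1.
Chi-square goodness of fit test:
H₀: observed counts match expected distribution
H₁: observed counts differ from expected distribution
df = k - 1 = 3
χ² = Σ(O - E)²/E
   = (56 - 17.8)²/17.8 + (7 - 8.4)²/8.4 + (62 - 111.5)²/111.5 + (29 - 16.3)²/16.3
   = 81.980 + 0.233 + 21.975 + 9.895
   = 114.08
p-value < 0.0001

Since p-value < α = 0.1, we reject H₀.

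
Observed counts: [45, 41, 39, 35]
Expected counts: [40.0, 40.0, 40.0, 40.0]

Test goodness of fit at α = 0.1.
Chi-square goodness of fit test:
H₀: observed counts match expected distribution
H₁: observed counts differ from expected distribution
df = k - 1 = 3
χ² = Σ(O - E)²/E
   = (45 - 40.0)²/40.0 + (41 - 40.0)²/40.0 + (39 - 40.0)²/40.0 + (35 - 40.0)²/40.0
   = 0.625 + 0.025 + 0.025 + 0.625
   = 1.30
p-value = 0.7291

Since p-value > α = 0.1, we fail to reject H₀.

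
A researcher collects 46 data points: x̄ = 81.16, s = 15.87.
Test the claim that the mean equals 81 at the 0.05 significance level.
One-sample t-test:
H₀: μ = 81
H₁: μ ≠ 81
df = n - 1 = 45
t = (x̄ - μ₀) / (s/√n) = (81.16 - 81) / (15.87/√46) = 0.068
p-value = 0.9458

Since p-value > α = 0.05, we fail to reject H₀.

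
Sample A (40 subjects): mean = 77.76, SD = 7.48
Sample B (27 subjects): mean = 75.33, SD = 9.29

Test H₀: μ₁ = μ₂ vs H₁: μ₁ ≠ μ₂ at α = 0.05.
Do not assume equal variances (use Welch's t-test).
Welch's two-sample t-test:
H₀: μ₁ = μ₂
H₁: μ₁ ≠ μ₂
s₁²/n₁ = 7.48²/40 = 1.3988,  s₂²/n₂ = 9.29²/27 = 3.1964
SE = √(s₁²/n₁ + s₂²/n₂) = √(1.3988 + 3.1964) = 2.1436
df (Welch-Satterthwaite) = (s₁²/n₁ + s₂²/n₂)² / [(s₁²/n₁)²/(n₁-1) + (s₂²/n₂)²/(n₂-1)] ≈ 47.65
t = (x̄₁ - x̄₂) / SE = (77.76 - 75.33) / 2.1436 = 2.43 / 2.1436 = 1.134
p-value = 0.2626

Since p-value > α = 0.05, we fail to reject H₀.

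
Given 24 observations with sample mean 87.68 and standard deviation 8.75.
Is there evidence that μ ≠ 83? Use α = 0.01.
One-sample t-test:
H₀: μ = 83
H₁: μ ≠ 83
df = n - 1 = 23
t = (x̄ - μ₀) / (s/√n) = (87.68 - 83) / (8.75/√24) = 2.620
p-value = 0.0153

Since p-value > α = 0.01, we fail to reject H₀.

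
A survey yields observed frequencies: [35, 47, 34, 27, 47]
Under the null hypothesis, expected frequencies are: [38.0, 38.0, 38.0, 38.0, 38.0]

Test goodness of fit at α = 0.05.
Chi-square goodness of fit test:
H₀: observed counts match expected distribution
H₁: observed counts differ from expected distribution
df = k - 1 = 4
χ² = Σ(O - E)²/E
   = (35 - 38.0)²/38.0 + (47 - 38.0)²/38.0 + (34 - 38.0)²/38.0 + (27 - 38.0)²/38.0 + (47 - 38.0)²/38.0
   = 0.237 + 2.132 + 0.421 + 3.184 + 2.132
   = 8.11
p-value = 0.0878

Since p-value > α = 0.05, we fail to reject H₀.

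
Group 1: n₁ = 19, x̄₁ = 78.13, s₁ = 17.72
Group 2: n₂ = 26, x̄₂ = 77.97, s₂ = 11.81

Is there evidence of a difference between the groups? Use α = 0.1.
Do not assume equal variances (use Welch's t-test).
Welch's two-sample t-test:
H₀: μ₁ = μ₂
H₁: μ₁ ≠ μ₂
s₁²/n₁ = 17.72²/19 = 16.5262,  s₂²/n₂ = 11.81²/26 = 5.3645
SE = √(s₁²/n₁ + s₂²/n₂) = √(16.5262 + 5.3645) = 4.6787
df (Welch-Satterthwaite) = (s₁²/n₁ + s₂²/n₂)² / [(s₁²/n₁)²/(n₁-1) + (s₂²/n₂)²/(n₂-1)] ≈ 29.36
t = (x̄₁ - x̄₂) / SE = (78.13 - 77.97) / 4.6787 = 0.16 / 4.6787 = 0.034
p-value = 0.9730

Since p-value > α = 0.1, we fail to reject H₀.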